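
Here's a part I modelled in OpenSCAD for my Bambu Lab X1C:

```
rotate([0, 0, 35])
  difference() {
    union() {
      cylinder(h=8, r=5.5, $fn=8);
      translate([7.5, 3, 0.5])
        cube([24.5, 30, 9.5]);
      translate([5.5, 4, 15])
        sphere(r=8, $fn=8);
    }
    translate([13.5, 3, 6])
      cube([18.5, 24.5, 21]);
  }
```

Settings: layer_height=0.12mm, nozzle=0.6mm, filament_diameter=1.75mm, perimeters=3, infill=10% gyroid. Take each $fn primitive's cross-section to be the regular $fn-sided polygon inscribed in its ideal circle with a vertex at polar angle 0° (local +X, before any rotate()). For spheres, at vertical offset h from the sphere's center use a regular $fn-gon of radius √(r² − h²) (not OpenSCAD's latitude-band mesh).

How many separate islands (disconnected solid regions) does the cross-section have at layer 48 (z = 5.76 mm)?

2

At z = 5.76 mm: the cylinder: section is a regular 8-gon, circumradius r=5.5; the cube at (7.5, 3) (footprint 24.5×30) is included at this height; the sphere at (5.5, 4) does not reach this height (|z−center|=9.240 > r=8); Combining (union): the 2 present regions are separate (no shared area or edge), so areas and boundary lengths simply add and each stays a separate island — 2 connected regions; the cube at (13.5, 3) is absent (z outside [6, 27]); Taking the first minus the rest: none of the subtracted shapes is present at this height, so the result so far is unchanged — 2 connected regions; (rotated 35° about Z; rotation is an isometry so areas/perimeters/island counts are preserved). Overall, the cross-section has 2 separate islands. Island count = 2.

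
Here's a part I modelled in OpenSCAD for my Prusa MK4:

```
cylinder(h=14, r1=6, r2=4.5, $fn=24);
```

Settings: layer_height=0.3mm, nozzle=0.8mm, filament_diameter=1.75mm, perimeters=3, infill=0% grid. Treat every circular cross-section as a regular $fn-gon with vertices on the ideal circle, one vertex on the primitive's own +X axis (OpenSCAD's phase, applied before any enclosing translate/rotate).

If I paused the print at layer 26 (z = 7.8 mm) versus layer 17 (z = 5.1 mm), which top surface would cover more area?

layer 17 (z = 5.1 mm)

Layer 26 (z = 7.8): the cone contributes a regular 24-gon of circumradius 5.164 (interpolated between r1=6 and r2=4.5 at t=0.557) (area = (24/2)·5.164²·sin(360°/24) = 82.83 mm²). So its area = 82.83 mm². Layer 17 (z = 5.1): the cone: at t=0.364 of its height the radius interpolates to r₁+(r₂−r₁)t = 5.454, giving a regular 24-gon of that circumradius (area = (24/2)·5.454²·sin(360°/24) = 92.37 mm²). So its area = 92.37 mm². Layer 17 is larger (92.37 vs 82.83 mm²).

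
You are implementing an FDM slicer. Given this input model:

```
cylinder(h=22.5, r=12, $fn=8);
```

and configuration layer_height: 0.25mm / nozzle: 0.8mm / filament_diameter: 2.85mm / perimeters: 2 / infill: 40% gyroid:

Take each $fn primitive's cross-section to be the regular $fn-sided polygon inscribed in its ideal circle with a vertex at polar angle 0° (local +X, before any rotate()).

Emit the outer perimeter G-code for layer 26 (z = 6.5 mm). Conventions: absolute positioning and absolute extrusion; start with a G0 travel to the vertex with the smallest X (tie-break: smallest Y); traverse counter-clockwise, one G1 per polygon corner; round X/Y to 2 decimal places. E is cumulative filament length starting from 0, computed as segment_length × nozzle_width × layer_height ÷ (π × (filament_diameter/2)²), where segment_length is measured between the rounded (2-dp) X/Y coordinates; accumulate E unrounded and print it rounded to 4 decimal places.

At z = 6.5 mm: the r=12 cylinder gives a regular 8-gon of circumradius 12 (constant along its height). The outline is a single polygon with 8 vertices. Extrusion per mm of travel: 0.8 × 0.25 / (π × 1.425²) = 0.031351. Accumulating E over each segment gives final E = 2.3042.

G0 X-12.00 Y0.00 Z6.50
G1 X-8.49 Y-8.49 E0.2880
G1 X0.00 Y-12.00 E0.5760
G1 X8.49 Y-8.49 E0.8641
G1 X12.00 Y0.00 E1.1521
G1 X8.49 Y8.49 E1.4401
G1 X0.00 Y12.00 E1.7281
G1 X-8.49 Y8.49 E2.0161
G1 X-12.00 Y0.00 E2.3042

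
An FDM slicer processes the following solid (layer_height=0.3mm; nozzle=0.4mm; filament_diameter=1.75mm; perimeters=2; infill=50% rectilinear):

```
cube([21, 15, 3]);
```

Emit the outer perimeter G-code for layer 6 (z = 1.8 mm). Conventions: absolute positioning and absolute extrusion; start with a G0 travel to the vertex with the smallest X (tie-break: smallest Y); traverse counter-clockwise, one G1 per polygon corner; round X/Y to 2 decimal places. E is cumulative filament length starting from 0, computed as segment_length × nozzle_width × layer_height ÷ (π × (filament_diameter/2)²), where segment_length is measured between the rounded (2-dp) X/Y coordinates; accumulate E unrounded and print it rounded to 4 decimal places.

G0 X0.00 Y0.00 Z1.80
G1 X21.00 Y0.00 E1.0477
G1 X21.00 Y15.00 E1.7960
G1 X0.00 Y15.00 E2.8437
G1 X0.00 Y0.00 E3.5921

At z = 1.8 mm: the cube is present — its section is the full 21×15 rectangle. The outline is a single polygon with 4 vertices. Extrusion per mm of travel: 0.4 × 0.3 / (π × 0.875²) = 0.049890. Accumulating E over each segment gives final E = 3.5921.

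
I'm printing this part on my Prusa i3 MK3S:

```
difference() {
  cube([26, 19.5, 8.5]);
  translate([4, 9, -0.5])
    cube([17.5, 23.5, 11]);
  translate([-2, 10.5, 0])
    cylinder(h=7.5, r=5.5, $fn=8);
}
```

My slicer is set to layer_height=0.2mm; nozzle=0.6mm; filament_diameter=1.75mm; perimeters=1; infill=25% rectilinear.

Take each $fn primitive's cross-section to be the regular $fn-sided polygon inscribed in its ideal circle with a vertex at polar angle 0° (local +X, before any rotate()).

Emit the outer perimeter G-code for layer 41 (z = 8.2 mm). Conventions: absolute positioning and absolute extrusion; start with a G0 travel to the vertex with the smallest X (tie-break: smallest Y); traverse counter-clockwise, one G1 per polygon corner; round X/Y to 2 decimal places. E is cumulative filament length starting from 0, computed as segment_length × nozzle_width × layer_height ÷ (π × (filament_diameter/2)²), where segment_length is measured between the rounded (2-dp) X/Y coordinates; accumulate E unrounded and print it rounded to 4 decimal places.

At z = 8.2 mm: the 26×19.5 cube contributes its full rectangle; the 17.5×23.5 cube at (4, 9) contributes its full rectangle; the cylinder at (-2, 10.5) is not intersected at this z (z outside [0, 7.5]); After the difference (first − rest): starting from the 26×19.5 cube, the 17.5×23.5 cube at (4, 9) partially overlaps it — only the 183.75 mm² overlap (of its 411.25 mm²) is removed, clipping the outline — 1 connected region. The outline is a single polygon with 8 vertices. Extrusion per mm of travel: 0.6 × 0.2 / (π × 0.875²) = 0.049890. Accumulating E over each segment gives final E = 5.5877.

G0 X0.00 Y0.00 Z8.20
G1 X26.00 Y0.00 E1.2971
G1 X26.00 Y19.50 E2.2700
G1 X21.50 Y19.50 E2.4945
G1 X21.50 Y9.00 E3.0184
G1 X4.00 Y9.00 E3.8914
G1 X4.00 Y19.50 E4.4153
G1 X0.00 Y19.50 E4.6148
G1 X0.00 Y0.00 E5.5877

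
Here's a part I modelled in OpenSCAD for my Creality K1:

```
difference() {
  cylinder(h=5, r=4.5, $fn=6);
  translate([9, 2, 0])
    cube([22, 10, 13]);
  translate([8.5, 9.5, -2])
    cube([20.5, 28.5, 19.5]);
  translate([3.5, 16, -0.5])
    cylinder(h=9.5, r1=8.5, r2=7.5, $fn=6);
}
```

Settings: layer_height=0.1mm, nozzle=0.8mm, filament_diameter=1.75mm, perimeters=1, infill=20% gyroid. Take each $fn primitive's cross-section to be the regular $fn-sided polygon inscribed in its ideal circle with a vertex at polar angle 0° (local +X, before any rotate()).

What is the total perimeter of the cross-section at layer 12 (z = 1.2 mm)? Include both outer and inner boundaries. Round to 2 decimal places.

At z = 1.2 mm: the r=4.5 cylinder gives a regular 6-gon of circumradius 4.5 (constant along its height) (perimeter = 2·6·4.500·sin(180°/6) = 27.00 mm); the cube at (9, 2) (footprint 22×10) is included at this height (perimeter 64.00 mm); the cube at (8.5, 9.5) is present — its section is the full 20.5×28.5 rectangle (perimeter 98.00 mm); the cone at (3.5, 16) contributes a regular 6-gon of circumradius 8.321 (interpolated between r1=8.5 and r2=7.5 at t=0.179) (perimeter = 2·6·8.321·sin(180°/6) = 49.93 mm); After the difference (first − rest): starting from the r=4.5 cylinder, the 22×10 cube at (9, 2) misses the remaining region (no effect); the 20.5×28.5 cube at (8.5, 9.5) misses the remaining region (no effect); the cone at (3.5, 16) misses the remaining region (no effect) — boundary = 27.00 mm. Overall, the cross-section is a single solid region. Total boundary length (outer) = 27.00 mm.

27.00 mm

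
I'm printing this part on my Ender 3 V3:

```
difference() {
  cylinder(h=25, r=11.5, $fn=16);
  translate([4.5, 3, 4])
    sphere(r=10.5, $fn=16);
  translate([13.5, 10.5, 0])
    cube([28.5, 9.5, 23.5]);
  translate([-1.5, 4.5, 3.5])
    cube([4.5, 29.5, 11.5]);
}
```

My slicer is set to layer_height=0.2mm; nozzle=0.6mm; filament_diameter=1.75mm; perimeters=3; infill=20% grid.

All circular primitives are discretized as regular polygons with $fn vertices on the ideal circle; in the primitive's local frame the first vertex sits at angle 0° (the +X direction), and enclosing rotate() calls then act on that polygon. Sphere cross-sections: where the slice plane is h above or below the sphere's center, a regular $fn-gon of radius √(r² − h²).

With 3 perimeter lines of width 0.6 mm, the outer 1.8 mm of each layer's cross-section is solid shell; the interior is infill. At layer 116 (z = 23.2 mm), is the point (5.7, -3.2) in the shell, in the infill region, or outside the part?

At z = 23.2 mm: the r=11.5 cylinder gives a regular 16-gon of circumradius 11.5 (constant along its height); the sphere at (4.5, 3) is absent (|z−center|=19.200 > r=10.5); the cube at (13.5, 10.5) (footprint 28.5×9.5) is included at this height; the cube at (-1.5, 4.5) is absent (z outside [3.5, 15]); Subtracting the remaining from the first: starting from the r=11.5 cylinder, the 28.5×9.5 cube at (13.5, 10.5) misses the remaining region (no effect) — 1 connected region. Overall, the cross-section is a single solid region. The nearest boundary edge runs (10.62, -4.40)→(8.13, -8.13); distance from the point to it = 4.76 mm. The point is inside the cross-section and 4.76 mm from the nearest boundary — more than the 1.8 mm shell width (3 × 0.6), so it's in the infill interior.

infill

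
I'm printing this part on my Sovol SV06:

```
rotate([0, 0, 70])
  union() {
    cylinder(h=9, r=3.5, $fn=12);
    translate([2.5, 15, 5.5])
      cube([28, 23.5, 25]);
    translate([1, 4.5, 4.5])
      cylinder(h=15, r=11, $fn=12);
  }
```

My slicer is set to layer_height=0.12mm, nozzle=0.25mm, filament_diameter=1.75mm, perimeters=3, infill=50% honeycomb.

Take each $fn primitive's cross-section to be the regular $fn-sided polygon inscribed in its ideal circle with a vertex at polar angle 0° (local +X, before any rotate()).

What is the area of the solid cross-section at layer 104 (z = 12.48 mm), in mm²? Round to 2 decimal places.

1020.98 mm²

At z = 12.48 mm: the cylinder is not intersected at this z (z outside [0, 9]); the 28×23.5 cube at (2.5, 15) contributes its full rectangle (area 658.00 mm²); the r=11 cylinder at (1, 4.5) gives a regular 12-gon of circumradius 11 (constant along its height) (area = (12/2)·11.000²·sin(360°/12) = 363.00 mm²); Combining (union): the regions partially overlap — summed areas 1021.00 mm² minus the doubly-counted overlap 0.02 mm² gives 1020.98 mm² — area = 1020.98 mm²; (whole slice rotated 70° about Z — lengths, areas and connectivity unchanged). Overall, the cross-section is a single solid region. Net area = 1020.98 mm².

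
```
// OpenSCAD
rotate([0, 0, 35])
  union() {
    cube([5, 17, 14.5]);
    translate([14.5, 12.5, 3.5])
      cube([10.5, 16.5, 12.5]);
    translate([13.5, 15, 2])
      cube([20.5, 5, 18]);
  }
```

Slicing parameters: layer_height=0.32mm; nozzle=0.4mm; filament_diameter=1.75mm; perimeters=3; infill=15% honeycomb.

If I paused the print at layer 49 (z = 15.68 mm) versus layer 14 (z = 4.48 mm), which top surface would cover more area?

Layer 49 (z = 15.68): the cube is absent (z outside [0, 14.5]); the cube at (14.5, 12.5) is present — its section is the full 10.5×16.5 rectangle (area 173.25 mm²); the 20.5×5 cube at (13.5, 15) contributes its full rectangle (area 102.50 mm²); Combining (union): the regions partially overlap — summed areas 275.75 mm² minus the doubly-counted overlap 52.50 mm² gives 223.25 mm² — area = 223.25 mm²; (whole slice rotated 35° about Z — lengths, areas and connectivity unchanged). So its area = 223.25 mm². Layer 14 (z = 4.48): the 5×17 cube contributes its full rectangle (area 85.00 mm²); the 10.5×16.5 cube at (14.5, 12.5) contributes its full rectangle (area 173.25 mm²); the 20.5×5 cube at (13.5, 15) contributes its full rectangle (area 102.50 mm²); Combining (union): the regions partially overlap — summed areas 360.75 mm² minus the doubly-counted overlap 52.50 mm² gives 308.25 mm² — area = 308.25 mm²; (rotated 35° about Z; rotation is an isometry so areas/perimeters/island counts are preserved). So its area = 308.25 mm². Layer 14 is larger (308.25 vs 223.25 mm²).

layer 14 (z = 4.48 mm)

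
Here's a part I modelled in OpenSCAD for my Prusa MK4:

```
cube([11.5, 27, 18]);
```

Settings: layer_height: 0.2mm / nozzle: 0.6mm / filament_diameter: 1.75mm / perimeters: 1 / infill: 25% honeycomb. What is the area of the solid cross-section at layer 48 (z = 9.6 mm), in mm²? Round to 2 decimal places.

310.50 mm²

At z = 9.6 mm: the cube is present — its section is the full 11.5×27 rectangle (area 310.50 mm²). Overall, the cross-section is a single solid region. Net area = 310.50 mm².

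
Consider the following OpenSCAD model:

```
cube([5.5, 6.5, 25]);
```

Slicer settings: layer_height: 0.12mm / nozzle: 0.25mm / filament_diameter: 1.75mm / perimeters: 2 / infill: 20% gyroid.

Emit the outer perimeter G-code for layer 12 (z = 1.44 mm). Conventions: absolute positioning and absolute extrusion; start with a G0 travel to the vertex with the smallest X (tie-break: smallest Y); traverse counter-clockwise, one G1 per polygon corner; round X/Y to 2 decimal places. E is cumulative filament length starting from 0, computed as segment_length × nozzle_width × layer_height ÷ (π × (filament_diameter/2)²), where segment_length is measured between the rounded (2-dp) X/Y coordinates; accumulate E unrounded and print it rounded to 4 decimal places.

G0 X0.00 Y0.00 Z1.44
G1 X5.50 Y0.00 E0.0686
G1 X5.50 Y6.50 E0.1497
G1 X0.00 Y6.50 E0.2183
G1 X0.00 Y0.00 E0.2993

At z = 1.44 mm: the cube (footprint 5.5×6.5) is included at this height. The outline is a single polygon with 4 vertices. Extrusion per mm of travel: 0.25 × 0.12 / (π × 0.875²) = 0.012473. Accumulating E over each segment gives final E = 0.2993.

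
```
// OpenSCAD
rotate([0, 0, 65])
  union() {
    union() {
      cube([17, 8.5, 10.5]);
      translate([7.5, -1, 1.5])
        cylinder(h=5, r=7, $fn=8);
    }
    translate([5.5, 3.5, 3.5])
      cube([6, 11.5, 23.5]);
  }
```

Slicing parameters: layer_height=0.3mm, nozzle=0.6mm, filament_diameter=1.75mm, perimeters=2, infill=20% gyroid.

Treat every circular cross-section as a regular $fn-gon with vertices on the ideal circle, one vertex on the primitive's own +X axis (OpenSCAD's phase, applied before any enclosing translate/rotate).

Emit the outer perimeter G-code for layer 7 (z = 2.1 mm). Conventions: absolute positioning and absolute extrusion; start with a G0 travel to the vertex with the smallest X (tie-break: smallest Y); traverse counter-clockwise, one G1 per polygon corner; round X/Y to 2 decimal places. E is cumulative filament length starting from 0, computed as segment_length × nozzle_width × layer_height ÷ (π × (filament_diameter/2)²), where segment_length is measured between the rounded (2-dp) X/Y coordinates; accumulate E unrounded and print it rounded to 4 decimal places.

At z = 2.1 mm: the cube (footprint 17×8.5) is included at this height; the r=7 cylinder at (7.5, -1) gives a regular 8-gon of circumradius 7 (constant along its height); Combining (union): the regions partially overlap (shared area 55.71 mm²), so overlapping operands fuse into one piece — 1 connected region; the cube at (5.5, 3.5) is absent (z outside [3.5, 27]); Combining (union): only that combined region is present, so the union is just that shape — 1 connected region; (rotated 65° about Z; rotation is an isometry so areas/perimeters/island counts are preserved). The outline is a single polygon with 11 vertices. Extrusion per mm of travel: 0.6 × 0.3 / (π × 0.875²) = 0.074835. Accumulating E over each segment gives final E = 4.5957.

G0 X-7.70 Y3.59 Z2.10
G1 X0.00 Y0.00 E0.6358
G1 X0.39 Y0.83 E0.7044
G1 X1.12 Y0.03 E0.7855
G1 X6.47 Y-0.20 E1.1862
G1 X10.42 Y3.42 E1.5872
G1 X10.65 Y8.77 E1.9879
G1 X7.03 Y12.72 E2.3889
G1 X5.95 Y12.77 E2.4698
G1 X7.18 Y15.41 E2.6877
G1 X-0.52 Y19.00 E3.3235
G1 X-7.70 Y3.59 E4.5957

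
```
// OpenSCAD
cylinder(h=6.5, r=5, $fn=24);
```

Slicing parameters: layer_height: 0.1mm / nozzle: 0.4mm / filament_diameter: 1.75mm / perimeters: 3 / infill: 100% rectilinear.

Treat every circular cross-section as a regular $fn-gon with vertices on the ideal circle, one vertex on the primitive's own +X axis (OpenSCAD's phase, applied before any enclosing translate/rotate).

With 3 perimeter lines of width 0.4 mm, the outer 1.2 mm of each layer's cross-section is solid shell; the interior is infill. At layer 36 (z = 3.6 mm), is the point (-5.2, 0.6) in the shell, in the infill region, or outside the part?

outside

At z = 3.6 mm: the cylinder: section is a regular 24-gon, circumradius r=5. Overall, the cross-section is a single solid region. The nearest boundary edge runs (-4.83, 1.29)→(-5.00, 0.00); distance from the point to it = 0.28 mm. The point is not inside any of the regions above, so it lies outside the cross-section (0.28 mm from the nearest boundary).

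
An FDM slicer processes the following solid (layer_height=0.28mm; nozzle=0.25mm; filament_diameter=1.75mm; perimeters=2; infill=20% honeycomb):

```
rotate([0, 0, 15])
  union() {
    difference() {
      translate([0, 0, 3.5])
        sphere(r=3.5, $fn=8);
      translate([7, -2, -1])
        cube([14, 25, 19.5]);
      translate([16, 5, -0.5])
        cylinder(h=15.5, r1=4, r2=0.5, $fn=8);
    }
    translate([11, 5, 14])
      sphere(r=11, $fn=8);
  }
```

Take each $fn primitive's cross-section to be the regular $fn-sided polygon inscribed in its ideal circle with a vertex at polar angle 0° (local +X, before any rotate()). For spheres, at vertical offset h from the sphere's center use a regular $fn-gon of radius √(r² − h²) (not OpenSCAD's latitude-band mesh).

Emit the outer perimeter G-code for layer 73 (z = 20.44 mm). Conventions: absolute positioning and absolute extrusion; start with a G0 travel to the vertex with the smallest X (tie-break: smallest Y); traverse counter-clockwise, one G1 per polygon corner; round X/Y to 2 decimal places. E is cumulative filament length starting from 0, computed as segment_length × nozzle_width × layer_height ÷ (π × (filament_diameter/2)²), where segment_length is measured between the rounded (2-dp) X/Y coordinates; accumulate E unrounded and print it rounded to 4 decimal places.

At z = 20.44 mm: the sphere does not reach this height (|z−center|=16.940 > r=3.5); the cube at (7, -2) is not intersected at this z (z outside [-1, 18.5]); the cone at (16, 5) is not intersected at this z (z outside [-0.5, 15]); Taking the first minus the rest: the first operand is absent here, so nothing remains; the sphere at (11, 5): section is a regular 8-gon, circumradius = √(r²−h²) = √(11²−6.44²) = 8.918; Combining (union): only the r=11 sphere at (11, 5) is present, so the union is just that shape — 1 connected region; (rotated 15° about Z; rotation is an isometry so areas/perimeters/island counts are preserved). The outline is a single polygon with 8 vertices. Extrusion per mm of travel: 0.25 × 0.28 / (π × 0.875²) = 0.029103. Accumulating E over each segment gives final E = 1.5890.

G0 X0.72 Y5.37 Z20.44
G1 X4.87 Y-0.05 E0.1987
G1 X11.64 Y-0.94 E0.3974
G1 X17.05 Y3.22 E0.5960
G1 X17.94 Y9.98 E0.7944
G1 X13.79 Y15.40 E0.9931
G1 X7.02 Y16.29 E1.1918
G1 X1.61 Y12.14 E1.3902
G1 X0.72 Y5.37 E1.5890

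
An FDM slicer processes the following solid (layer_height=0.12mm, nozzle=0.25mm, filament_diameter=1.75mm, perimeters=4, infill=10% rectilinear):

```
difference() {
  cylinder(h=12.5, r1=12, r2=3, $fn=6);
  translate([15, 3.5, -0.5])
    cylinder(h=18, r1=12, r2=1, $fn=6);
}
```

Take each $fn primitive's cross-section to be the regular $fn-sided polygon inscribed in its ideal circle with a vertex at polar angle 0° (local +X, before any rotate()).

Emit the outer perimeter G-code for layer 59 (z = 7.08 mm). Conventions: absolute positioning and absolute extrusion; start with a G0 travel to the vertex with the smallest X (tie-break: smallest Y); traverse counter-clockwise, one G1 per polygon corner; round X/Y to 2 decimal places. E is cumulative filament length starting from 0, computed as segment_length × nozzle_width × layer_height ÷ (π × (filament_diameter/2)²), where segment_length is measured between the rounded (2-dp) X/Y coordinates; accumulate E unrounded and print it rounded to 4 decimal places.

G0 X-6.90 Y0.00 Z7.08
G1 X-3.45 Y-5.98 E0.0861
G1 X3.45 Y-5.98 E0.1722
G1 X6.90 Y0.00 E0.2583
G1 X3.45 Y5.98 E0.3444
G1 X-3.45 Y5.98 E0.4304
G1 X-6.90 Y0.00 E0.5166

At z = 7.08 mm: the cone contributes a regular 6-gon of circumradius 6.902 (interpolated between r1=12 and r2=3 at t=0.566); the cone at (15, 3.5) (r1=12→r2=1) has section circumradius 7.368 here — a regular 6-gon; Subtracting the remaining from the first: starting from the cone, the cone at (15, 3.5) misses the remaining region (no effect) — 1 connected region. The outline is a single polygon with 6 vertices. Extrusion per mm of travel: 0.25 × 0.12 / (π × 0.875²) = 0.012473. Accumulating E over each segment gives final E = 0.5166.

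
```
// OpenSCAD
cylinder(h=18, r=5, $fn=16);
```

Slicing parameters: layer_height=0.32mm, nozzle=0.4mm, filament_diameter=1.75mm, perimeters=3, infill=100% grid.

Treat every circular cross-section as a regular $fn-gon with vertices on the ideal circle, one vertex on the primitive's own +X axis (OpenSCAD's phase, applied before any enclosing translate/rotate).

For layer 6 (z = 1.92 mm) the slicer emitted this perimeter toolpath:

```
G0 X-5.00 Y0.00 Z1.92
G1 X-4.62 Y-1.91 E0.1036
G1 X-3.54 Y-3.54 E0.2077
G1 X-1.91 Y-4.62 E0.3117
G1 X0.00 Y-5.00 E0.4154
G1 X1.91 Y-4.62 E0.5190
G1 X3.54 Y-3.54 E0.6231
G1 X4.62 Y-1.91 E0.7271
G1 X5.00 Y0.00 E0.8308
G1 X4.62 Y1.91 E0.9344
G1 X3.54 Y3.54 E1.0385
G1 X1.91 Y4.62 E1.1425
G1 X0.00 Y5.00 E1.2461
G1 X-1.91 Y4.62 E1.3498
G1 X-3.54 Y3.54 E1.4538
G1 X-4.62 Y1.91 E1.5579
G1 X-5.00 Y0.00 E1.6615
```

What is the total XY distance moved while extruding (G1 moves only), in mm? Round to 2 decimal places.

31.22 mm

Sum the Euclidean lengths of each G1 segment: total = 31.22 mm.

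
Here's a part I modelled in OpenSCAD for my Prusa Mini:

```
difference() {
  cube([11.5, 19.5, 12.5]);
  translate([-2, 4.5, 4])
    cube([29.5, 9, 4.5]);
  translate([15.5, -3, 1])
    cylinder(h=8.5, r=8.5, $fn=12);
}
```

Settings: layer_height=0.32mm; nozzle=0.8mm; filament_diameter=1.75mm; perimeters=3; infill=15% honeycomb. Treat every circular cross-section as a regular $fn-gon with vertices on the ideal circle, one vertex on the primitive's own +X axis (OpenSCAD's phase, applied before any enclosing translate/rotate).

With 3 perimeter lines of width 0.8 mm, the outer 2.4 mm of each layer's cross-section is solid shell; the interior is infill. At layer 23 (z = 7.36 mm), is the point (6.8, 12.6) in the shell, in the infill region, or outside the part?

At z = 7.36 mm: the 11.5×19.5 cube contributes its full rectangle; the cube at (-2, 4.5) is present — its section is the full 29.5×9 rectangle; the cylinder at (15.5, -3): section is a regular 12-gon, circumradius r=8.5; Subtracting the remaining from the first: starting from the 11.5×19.5 cube, the 29.5×9 cube at (-2, 4.5) partially overlaps it — only the 103.50 mm² overlap (of its 265.50 mm²) is removed, clipping the outline; the r=8.5 cylinder at (15.5, -3) partially overlaps it — only the 10.04 mm² overlap (of its 216.75 mm²) is removed, clipping the outline — 2 connected regions. Overall, the cross-section has 2 separate islands. The nearest boundary edge runs (11.50, 13.50)→(0.00, 13.50); distance from the point to it = 0.90 mm. The point is not inside any of the regions above, so it lies outside the cross-section (0.90 mm from the nearest boundary).

outside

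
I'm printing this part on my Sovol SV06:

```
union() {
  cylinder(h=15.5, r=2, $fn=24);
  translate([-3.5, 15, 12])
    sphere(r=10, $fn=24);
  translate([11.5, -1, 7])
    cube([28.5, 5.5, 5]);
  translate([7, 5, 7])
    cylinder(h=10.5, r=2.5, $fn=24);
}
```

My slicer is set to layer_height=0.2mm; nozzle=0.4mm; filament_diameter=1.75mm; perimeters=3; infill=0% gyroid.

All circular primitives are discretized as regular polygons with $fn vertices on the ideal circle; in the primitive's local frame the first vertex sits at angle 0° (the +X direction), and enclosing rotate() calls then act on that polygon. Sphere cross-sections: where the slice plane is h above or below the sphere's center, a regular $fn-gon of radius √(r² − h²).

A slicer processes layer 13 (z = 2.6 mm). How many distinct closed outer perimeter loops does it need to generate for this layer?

At z = 2.6 mm: the r=2 cylinder contributes a regular 24-gon of circumradius 2; the r=10 sphere at (-3.5, 15) contributes a regular 24-gon of circumradius √(10²−9.4²) = 3.412; the cube at (11.5, -1) is not intersected at this z (z outside [7, 12]); the cylinder at (7, 5) is absent (z outside [7, 17.5]); Merging all regions: the 2 present regions are separate (no shared area or edge), so areas and boundary lengths simply add and each stays a separate island — 2 connected regions. The result has 2 disconnected regions.

2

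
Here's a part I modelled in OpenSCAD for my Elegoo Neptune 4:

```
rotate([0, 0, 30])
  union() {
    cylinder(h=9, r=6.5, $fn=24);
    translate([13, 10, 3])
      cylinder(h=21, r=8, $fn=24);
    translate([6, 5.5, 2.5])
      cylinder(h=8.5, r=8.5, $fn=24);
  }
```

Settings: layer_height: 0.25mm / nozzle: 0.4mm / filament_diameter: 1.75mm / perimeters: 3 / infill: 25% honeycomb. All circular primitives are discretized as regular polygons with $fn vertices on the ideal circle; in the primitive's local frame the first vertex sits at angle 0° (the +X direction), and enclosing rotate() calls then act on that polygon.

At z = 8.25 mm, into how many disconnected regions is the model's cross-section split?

At z = 8.25 mm: the r=6.5 cylinder gives a regular 24-gon of circumradius 6.5 (constant along its height); the cylinder at (13, 10): section is a regular 24-gon, circumradius r=8; the r=8.5 cylinder at (6, 5.5) contributes a regular 24-gon of circumradius 8.5; Merging all regions: the regions partially overlap (shared area 139.44 mm²), so overlapping operands fuse into one piece — 1 connected region; (whole slice rotated 30° about Z — lengths, areas and connectivity unchanged). The result has 1 disconnected region.

1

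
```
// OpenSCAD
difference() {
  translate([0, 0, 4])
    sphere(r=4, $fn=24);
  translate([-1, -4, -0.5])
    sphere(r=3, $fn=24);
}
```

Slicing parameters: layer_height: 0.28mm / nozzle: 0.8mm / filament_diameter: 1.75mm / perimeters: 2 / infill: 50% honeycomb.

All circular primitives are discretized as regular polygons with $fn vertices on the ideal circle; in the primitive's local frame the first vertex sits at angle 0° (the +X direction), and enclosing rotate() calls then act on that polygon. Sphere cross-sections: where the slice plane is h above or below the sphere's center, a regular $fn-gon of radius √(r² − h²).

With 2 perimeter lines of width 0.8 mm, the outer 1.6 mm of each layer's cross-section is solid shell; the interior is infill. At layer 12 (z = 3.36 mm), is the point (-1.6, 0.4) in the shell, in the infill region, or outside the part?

At z = 3.36 mm: the r=4 sphere slices to a regular 24-gon of circumradius 3.948 (√(r²−h²) with h=0.64 from center); the sphere at (-1, -4) is absent (|z−center|=3.860 > r=3); Taking the first minus the rest: none of the subtracted shapes is present at this height, so the r=4 sphere is unchanged — 1 connected region. Overall, the cross-section is a single solid region. The nearest boundary edge runs (-3.81, 1.02)→(-3.95, 0.00); distance from the point to it = 2.28 mm. The point is inside the cross-section and 2.28 mm from the nearest boundary — more than the 1.6 mm shell width (2 × 0.8), so it's in the infill interior.

infill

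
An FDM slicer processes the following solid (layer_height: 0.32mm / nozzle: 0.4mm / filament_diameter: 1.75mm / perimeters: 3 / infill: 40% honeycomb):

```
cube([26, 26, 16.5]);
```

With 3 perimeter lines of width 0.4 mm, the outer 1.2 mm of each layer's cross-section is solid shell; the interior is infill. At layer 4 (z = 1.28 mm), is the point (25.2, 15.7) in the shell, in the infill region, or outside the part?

shell

At z = 1.28 mm: the 26×26 cube contributes its full rectangle. Overall, the cross-section is a single solid region. The nearest boundary edge runs (26.00, 0.00)→(26.00, 26.00); distance from the point to it = 0.80 mm. The point is inside the cross-section, 0.80 mm from the nearest boundary — within the 1.2 mm shell band (3 × 0.4).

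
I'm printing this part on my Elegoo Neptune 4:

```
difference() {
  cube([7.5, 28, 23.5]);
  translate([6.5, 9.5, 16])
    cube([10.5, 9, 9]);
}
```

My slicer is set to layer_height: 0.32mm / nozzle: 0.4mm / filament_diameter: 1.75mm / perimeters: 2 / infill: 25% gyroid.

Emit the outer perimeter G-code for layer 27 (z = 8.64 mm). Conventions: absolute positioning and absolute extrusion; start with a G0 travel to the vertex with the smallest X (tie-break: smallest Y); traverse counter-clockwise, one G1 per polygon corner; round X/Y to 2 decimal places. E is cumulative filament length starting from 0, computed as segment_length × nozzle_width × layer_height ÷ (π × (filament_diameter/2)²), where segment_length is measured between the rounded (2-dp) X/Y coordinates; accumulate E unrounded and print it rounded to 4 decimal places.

G0 X0.00 Y0.00 Z8.64
G1 X7.50 Y0.00 E0.3991
G1 X7.50 Y28.00 E1.8892
G1 X0.00 Y28.00 E2.2883
G1 X0.00 Y0.00 E3.7784

At z = 8.64 mm: the cube (footprint 7.5×28) is included at this height; the cube at (6.5, 9.5) does not reach this height (z outside [16, 25]); After the difference (first − rest): none of the subtracted shapes is present at this height, so the 7.5×28 cube is unchanged — 1 connected region. The outline is a single polygon with 4 vertices. Extrusion per mm of travel: 0.4 × 0.32 / (π × 0.875²) = 0.053216. Accumulating E over each segment gives final E = 3.7784.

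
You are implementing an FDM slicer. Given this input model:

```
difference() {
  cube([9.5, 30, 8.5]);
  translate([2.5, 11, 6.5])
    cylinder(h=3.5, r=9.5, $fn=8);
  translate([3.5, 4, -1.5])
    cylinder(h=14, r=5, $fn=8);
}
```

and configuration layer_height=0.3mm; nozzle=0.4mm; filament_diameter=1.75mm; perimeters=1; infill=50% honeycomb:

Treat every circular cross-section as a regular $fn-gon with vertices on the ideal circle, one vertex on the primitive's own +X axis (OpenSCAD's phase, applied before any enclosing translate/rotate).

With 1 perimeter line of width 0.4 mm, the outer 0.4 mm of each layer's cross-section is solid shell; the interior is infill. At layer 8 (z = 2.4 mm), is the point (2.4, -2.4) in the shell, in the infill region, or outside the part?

outside

At z = 2.4 mm: the cube (footprint 9.5×30) is included at this height; the cylinder at (2.5, 11) is absent (z outside [6.5, 10]); the r=5 cylinder at (3.5, 4) contributes a regular 8-gon of circumradius 5; Subtracting the remaining from the first: starting from the 9.5×30 cube, the r=5 cylinder at (3.5, 4) partially overlaps it — only the 62.87 mm² overlap (of its 70.71 mm²) is removed, clipping the outline — 2 connected regions. Overall, the cross-section has 2 separate islands. The nearest boundary edge runs (0.00, 0.45)→(1.09, 0.00); distance from the point to it = 2.74 mm. The point is not inside any of the regions above, so it lies outside the cross-section (2.74 mm from the nearest boundary).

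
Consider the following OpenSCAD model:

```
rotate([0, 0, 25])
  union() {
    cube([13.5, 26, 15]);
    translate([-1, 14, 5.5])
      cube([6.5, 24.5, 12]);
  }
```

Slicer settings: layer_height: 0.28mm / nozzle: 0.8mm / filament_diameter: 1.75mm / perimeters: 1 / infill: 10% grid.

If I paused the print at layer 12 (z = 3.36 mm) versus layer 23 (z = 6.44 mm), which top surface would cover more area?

Layer 12 (z = 3.36): the cube (footprint 13.5×26) is included at this height (area 351.00 mm²); the cube at (-1, 14) is absent (z outside [5.5, 17.5]); Taking the union: only the 13.5×26 cube is present, so the union is just that shape — area = 351.00 mm²; (whole slice rotated 25° about Z — lengths, areas and connectivity unchanged). So its area = 351.00 mm². Layer 23 (z = 6.44): the cube is present — its section is the full 13.5×26 rectangle (area 351.00 mm²); the 6.5×24.5 cube at (-1, 14) contributes its full rectangle (area 159.25 mm²); Merging all regions: the regions partially overlap — summed areas 510.25 mm² minus the doubly-counted overlap 66.00 mm² gives 444.25 mm² — area = 444.25 mm²; (whole slice rotated 25° about Z — lengths, areas and connectivity unchanged). So its area = 444.25 mm². Layer 23 is larger (444.25 vs 351.00 mm²).

layer 23 (z = 6.44 mm)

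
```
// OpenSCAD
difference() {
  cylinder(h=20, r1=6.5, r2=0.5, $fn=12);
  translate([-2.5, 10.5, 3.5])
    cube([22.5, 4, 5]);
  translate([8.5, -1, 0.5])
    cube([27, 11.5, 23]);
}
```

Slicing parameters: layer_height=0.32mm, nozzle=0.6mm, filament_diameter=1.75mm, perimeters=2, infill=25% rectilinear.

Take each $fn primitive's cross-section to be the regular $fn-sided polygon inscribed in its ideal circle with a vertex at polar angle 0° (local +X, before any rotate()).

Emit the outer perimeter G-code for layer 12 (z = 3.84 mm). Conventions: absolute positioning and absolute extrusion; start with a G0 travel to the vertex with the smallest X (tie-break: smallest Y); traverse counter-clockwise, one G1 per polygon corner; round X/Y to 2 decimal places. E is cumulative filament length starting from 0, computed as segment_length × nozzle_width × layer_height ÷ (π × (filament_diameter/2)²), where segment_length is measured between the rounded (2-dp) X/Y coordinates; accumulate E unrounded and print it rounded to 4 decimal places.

G0 X-5.35 Y0.00 Z3.84
G1 X-4.63 Y-2.67 E0.2207
G1 X-2.67 Y-4.63 E0.4420
G1 X0.00 Y-5.35 E0.6628
G1 X2.67 Y-4.63 E0.8835
G1 X4.63 Y-2.67 E1.1048
G1 X5.35 Y0.00 E1.3255
G1 X4.63 Y2.67 E1.5462
G1 X2.67 Y4.63 E1.7675
G1 X0.00 Y5.35 E1.9883
G1 X-2.67 Y4.63 E2.2090
G1 X-4.63 Y2.67 E2.4303
G1 X-5.35 Y0.00 E2.6510

At z = 3.84 mm: the cone (r1=6.5→r2=0.5) has section circumradius 5.348 here — a regular 12-gon; the cube at (-2.5, 10.5) (footprint 22.5×4) is included at this height; the cube at (8.5, -1) is present — its section is the full 27×11.5 rectangle; Taking the first minus the rest: starting from the cone, the 22.5×4 cube at (-2.5, 10.5) misses the remaining region (no effect); the 27×11.5 cube at (8.5, -1) misses the remaining region (no effect) — 1 connected region. The outline is a single polygon with 12 vertices. Extrusion per mm of travel: 0.6 × 0.32 / (π × 0.875²) = 0.079824. Accumulating E over each segment gives final E = 2.6510.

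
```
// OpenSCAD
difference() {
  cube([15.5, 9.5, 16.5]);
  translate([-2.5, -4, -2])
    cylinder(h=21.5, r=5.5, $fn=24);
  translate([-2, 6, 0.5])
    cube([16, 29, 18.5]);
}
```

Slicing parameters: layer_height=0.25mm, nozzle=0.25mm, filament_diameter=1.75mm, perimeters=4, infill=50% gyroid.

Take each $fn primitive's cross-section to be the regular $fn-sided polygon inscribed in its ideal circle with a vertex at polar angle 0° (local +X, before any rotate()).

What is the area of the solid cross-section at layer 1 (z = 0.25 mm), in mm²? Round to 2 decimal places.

146.67 mm²

At z = 0.25 mm: the 15.5×9.5 cube contributes its full rectangle (area 147.25 mm²); the r=5.5 cylinder at (-2.5, -4) contributes a regular 24-gon of circumradius 5.5 (area = (24/2)·5.500²·sin(360°/24) = 93.95 mm²); the cube at (-2, 6) is not intersected at this z (z outside [0.5, 19]); Subtracting the remaining from the first: starting from the 15.5×9.5 cube (147.25 mm²), the r=5.5 cylinder at (-2.5, -4) partially overlaps it — only the 0.58 mm² overlap (of its 93.95 mm²) is removed, clipping the outline — area = 146.67 mm². Overall, the cross-section is a single solid region. Net area = 146.67 mm².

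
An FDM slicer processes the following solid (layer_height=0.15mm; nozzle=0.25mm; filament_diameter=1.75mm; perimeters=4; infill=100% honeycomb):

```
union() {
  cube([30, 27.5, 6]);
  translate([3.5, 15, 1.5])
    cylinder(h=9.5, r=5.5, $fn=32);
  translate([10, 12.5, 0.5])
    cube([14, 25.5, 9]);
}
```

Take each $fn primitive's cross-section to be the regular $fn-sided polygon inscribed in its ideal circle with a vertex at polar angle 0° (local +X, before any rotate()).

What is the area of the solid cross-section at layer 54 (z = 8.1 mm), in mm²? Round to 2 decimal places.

At z = 8.1 mm: the cube is not intersected at this z (z outside [0, 6]); the r=5.5 cylinder at (3.5, 15) gives a regular 32-gon of circumradius 5.5 (constant along its height) (area = (32/2)·5.500²·sin(360°/32) = 94.42 mm²); the 14×25.5 cube at (10, 12.5) contributes its full rectangle (area 357.00 mm²); Taking the union: the 2 present regions are separate (no shared area or edge), so areas and boundary lengths simply add and each stays a separate island — area = 451.42 mm². Overall, the cross-section has 2 separate islands. Net area = 451.42 mm².

451.42 mm²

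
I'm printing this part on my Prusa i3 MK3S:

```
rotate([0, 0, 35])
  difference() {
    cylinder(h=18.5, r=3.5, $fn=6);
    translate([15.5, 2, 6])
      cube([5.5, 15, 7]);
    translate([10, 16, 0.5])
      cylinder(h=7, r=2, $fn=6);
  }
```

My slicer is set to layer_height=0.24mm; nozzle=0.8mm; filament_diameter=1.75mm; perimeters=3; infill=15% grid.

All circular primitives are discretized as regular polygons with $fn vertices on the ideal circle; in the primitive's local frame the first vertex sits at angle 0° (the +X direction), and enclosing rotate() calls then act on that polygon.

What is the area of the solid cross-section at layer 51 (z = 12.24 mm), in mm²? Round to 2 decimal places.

31.83 mm²

At z = 12.24 mm: the r=3.5 cylinder contributes a regular 6-gon of circumradius 3.5 (area = (6/2)·3.500²·sin(360°/6) = 31.83 mm²); the cube at (15.5, 2) (footprint 5.5×15) is included at this height (area 82.50 mm²); the cylinder at (10, 16) is absent (z outside [0.5, 7.5]); Taking the first minus the rest: starting from the r=3.5 cylinder (31.83 mm²), the 5.5×15 cube at (15.5, 2) misses the remaining region (no effect) — area = 31.83 mm²; (rotated 35° about Z; rotation is an isometry so areas/perimeters/island counts are preserved). Overall, the cross-section is a single solid region. Net area = 31.83 mm².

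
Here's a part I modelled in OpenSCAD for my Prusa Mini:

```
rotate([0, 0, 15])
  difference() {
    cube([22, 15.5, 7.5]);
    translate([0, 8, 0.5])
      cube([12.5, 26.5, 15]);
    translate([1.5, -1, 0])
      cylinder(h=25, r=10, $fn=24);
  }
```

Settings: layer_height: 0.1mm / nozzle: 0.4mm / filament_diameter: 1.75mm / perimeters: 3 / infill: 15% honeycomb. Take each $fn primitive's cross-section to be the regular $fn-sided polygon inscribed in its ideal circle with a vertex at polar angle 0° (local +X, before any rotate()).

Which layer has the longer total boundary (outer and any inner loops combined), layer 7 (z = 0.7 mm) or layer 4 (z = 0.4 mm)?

layer 4 (z = 0.4 mm)

Layer 7 (z = 0.7): the cube (footprint 22×15.5) is included at this height (perimeter 75.00 mm); the 12.5×26.5 cube at (0, 8) contributes its full rectangle (perimeter 78.00 mm); the r=10 cylinder at (1.5, -1) contributes a regular 24-gon of circumradius 10 (perimeter = 2·24·10.000·sin(180°/24) = 62.65 mm); Taking the first minus the rest: starting from the 22×15.5 cube, the 12.5×26.5 cube at (0, 8) partially overlaps it — only the 93.75 mm² overlap (of its 331.25 mm²) is removed, clipping the outline; the r=10 cylinder at (1.5, -1) partially overlaps it — only the 77.04 mm² overlap (of its 310.58 mm²) is removed, clipping the outline — boundary = 60.27 mm; (rotated 15° about Z; rotation is an isometry so areas/perimeters/island counts are preserved). So its perimeter = 60.27 mm. Layer 4 (z = 0.4): the 22×15.5 cube contributes its full rectangle (perimeter 75.00 mm); the cube at (0, 8) does not reach this height (z outside [0.5, 15.5]); the r=10 cylinder at (1.5, -1) contributes a regular 24-gon of circumradius 10 (perimeter = 2·24·10.000·sin(180°/24) = 62.65 mm); Subtracting the remaining from the first: starting from the 22×15.5 cube, the r=10 cylinder at (1.5, -1) partially overlaps it — only the 81.06 mm² overlap (of its 310.58 mm²) is removed, clipping the outline — boundary = 71.00 mm; (rotated 15° about Z; rotation is an isometry so areas/perimeters/island counts are preserved). So its perimeter = 71.00 mm. Layer 4 is larger (71.00 vs 60.27 mm).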